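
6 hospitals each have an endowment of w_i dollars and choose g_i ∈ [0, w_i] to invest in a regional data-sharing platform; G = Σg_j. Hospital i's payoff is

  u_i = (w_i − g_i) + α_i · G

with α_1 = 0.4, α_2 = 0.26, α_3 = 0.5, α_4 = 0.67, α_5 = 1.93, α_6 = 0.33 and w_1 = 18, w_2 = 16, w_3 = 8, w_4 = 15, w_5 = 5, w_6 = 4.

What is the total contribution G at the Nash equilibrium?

5

∂u_i/∂g_i = α_i − 1, so hospital i contributes w_i if α_i > 1, else 0.
α_i > 1 for i ∈ {5}; NE contributions (0, 0, 0, 0, 5, 0), G = 5.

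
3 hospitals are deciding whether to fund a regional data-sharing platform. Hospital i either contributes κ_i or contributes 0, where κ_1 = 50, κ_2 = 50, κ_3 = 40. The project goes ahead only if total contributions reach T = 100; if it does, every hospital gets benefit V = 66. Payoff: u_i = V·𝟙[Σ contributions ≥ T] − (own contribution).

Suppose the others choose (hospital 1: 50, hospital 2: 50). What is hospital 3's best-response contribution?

0

Others' total = 100 ≥ 100; contributing adds cost 40 for no extra benefit.
Best response: 0.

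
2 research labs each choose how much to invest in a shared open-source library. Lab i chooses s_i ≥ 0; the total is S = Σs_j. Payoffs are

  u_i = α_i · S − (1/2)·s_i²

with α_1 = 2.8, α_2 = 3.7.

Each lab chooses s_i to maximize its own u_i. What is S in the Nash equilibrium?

6.5

Lab i's FOC: ∂u_i/∂s_i = α_i − s_i = 0, so s_i* = α_i.
NE contributions = (2.8, 3.7); S = 6.5.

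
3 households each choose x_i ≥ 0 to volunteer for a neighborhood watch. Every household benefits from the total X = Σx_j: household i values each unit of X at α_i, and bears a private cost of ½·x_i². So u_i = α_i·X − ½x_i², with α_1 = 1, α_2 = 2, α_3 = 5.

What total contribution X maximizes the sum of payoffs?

24

Planner FOC: ∂(Σu_j)/∂x_i = (Σα_j) − x_i = 0, so x_i^SO = Σα_j = 8 for every i; X^SO = 24.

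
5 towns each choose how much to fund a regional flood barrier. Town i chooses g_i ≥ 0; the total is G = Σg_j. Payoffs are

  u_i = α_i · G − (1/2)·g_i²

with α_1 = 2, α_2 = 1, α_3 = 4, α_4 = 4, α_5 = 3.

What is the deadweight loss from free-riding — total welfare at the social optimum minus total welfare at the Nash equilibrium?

317

Town i's FOC: ∂u_i/∂g_i = α_i − g_i = 0, so g_i* = α_i.
NE contributions = (2, 1, 4, 4, 3); G = 14.
W^NE = (Σα)·G − ½Σα_i² = 14² − ½·46 = 173.
Planner sets g_i = Σα_j = 14 for every i, so G^SO = 5·14 = 70.
W^SO = (Σα)·G^SO − ½·5·(Σα)² = (5/2)·14² = 490.
Deadweight loss = W^SO − W^NE = 317.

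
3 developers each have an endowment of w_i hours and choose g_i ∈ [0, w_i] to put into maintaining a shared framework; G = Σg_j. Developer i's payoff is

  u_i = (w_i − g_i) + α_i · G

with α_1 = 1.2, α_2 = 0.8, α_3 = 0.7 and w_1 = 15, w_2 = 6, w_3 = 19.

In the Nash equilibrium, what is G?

15

∂u_i/∂g_i = α_i − 1, so developer i contributes w_i if α_i > 1, else 0.
α_i > 1 for i ∈ {1}; NE contributions (15, 0, 0), G = 15.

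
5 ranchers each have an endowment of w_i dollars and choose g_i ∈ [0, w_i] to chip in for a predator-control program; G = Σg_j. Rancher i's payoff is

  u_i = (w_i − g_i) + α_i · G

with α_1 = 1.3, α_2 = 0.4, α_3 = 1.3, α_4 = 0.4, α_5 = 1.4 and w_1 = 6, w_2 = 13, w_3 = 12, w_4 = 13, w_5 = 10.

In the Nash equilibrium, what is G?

∂u_i/∂g_i = α_i − 1, so rancher i contributes w_i if α_i > 1, else 0.
α_i > 1 for i ∈ {1, 3, 5}; NE contributions (6, 0, 12, 0, 10), G = 28.

28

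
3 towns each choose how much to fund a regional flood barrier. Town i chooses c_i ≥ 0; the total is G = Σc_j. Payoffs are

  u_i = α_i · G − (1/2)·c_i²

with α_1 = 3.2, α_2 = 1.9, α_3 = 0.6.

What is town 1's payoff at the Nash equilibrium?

Town i's FOC: ∂u_i/∂c_i = α_i − c_i = 0, so c_i* = α_i.
NE contributions = (3.2, 1.9, 0.6); G = 5.7.
u_1 = α_1·G − ½·(c_1)² = 3.2·5.7 − ½·3.2² = 13.12.

13.12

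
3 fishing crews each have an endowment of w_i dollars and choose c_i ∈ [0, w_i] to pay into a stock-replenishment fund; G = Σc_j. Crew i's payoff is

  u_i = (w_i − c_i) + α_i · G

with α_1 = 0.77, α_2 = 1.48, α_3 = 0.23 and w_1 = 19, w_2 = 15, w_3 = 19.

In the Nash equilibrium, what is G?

15

∂u_i/∂c_i = α_i − 1, so crew i contributes w_i if α_i > 1, else 0.
α_i > 1 for i ∈ {2}; NE contributions (0, 15, 0), G = 15.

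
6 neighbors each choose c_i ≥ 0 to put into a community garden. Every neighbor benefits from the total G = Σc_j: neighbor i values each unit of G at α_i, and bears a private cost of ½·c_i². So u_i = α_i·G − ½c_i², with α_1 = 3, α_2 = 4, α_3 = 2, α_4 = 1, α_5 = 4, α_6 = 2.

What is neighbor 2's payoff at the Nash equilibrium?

56

Neighbor i's FOC: ∂u_i/∂c_i = α_i − c_i = 0, so c_i* = α_i.
NE contributions = (3, 4, 2, 1, 4, 2); G = 16.
u_2 = α_2·G − ½·(c_2)² = 4·16 − ½·4² = 56.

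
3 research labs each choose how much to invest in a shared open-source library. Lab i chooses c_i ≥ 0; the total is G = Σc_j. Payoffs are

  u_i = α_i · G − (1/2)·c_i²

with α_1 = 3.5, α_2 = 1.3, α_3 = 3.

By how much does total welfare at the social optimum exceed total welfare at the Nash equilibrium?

Lab i's FOC: ∂u_i/∂c_i = α_i − c_i = 0, so c_i* = α_i.
NE contributions = (3.5, 1.3, 3); G = 7.8.
W^NE = (Σα)·G − ½Σα_i² = 7.8² − ½·22.94 = 49.37.
Planner sets c_i = Σα_j = 7.8 for every i, so G^SO = 3·7.8 = 23.4.
W^SO = (Σα)·G^SO − ½·3·(Σα)² = (3/2)·7.8² = 91.26.
Deadweight loss = W^SO − W^NE = 41.89.

41.89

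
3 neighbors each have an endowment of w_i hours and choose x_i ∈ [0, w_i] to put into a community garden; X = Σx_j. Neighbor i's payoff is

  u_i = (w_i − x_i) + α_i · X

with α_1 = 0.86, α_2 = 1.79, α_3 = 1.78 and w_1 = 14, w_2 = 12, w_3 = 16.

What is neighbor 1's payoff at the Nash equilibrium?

38.08

∂u_i/∂x_i = α_i − 1, so neighbor i contributes w_i if α_i > 1, else 0.
α_i > 1 for i ∈ {2, 3}; NE contributions (0, 12, 16), X = 28.
u_1 = (14 − 0) + 0.86·28 = 38.08.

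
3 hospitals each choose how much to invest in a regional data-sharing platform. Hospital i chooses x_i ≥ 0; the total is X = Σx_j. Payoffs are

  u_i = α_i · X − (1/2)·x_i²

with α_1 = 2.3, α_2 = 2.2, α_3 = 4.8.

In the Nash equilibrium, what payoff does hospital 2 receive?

Hospital i's FOC: ∂u_i/∂x_i = α_i − x_i = 0, so x_i* = α_i.
NE contributions = (2.3, 2.2, 4.8); X = 9.3.
u_2 = α_2·X − ½·(x_2)² = 2.2·9.3 − ½·2.2² = 18.04.

18.04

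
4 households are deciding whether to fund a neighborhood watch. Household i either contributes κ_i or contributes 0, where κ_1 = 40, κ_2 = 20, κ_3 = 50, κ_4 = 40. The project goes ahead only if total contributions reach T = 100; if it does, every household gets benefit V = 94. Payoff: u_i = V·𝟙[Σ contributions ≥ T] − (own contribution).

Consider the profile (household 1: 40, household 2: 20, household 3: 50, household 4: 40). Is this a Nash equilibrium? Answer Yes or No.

Total = 150 ≥ 100: provided.
Household 1 (pledges 40, payoff 54): dropping to 0 → total 110, payoff 94. Profitable deviation.

No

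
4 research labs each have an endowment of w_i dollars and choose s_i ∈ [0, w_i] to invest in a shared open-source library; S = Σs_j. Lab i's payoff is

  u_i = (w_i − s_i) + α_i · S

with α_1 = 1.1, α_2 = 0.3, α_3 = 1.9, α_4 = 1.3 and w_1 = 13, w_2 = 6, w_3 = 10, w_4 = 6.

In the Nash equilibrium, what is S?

∂u_i/∂s_i = α_i − 1, so lab i contributes w_i if α_i > 1, else 0.
α_i > 1 for i ∈ {1, 3, 4}; NE contributions (13, 0, 10, 6), S = 29.

29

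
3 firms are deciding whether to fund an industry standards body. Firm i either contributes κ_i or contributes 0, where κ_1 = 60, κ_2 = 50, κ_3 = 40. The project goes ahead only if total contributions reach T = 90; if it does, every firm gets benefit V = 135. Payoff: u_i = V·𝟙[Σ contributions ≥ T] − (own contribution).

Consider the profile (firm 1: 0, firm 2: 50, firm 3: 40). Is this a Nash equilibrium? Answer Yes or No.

Total = 90 ≥ 90: provided.
Firm 1 (pledges 0, payoff 135): pledging 60 → total 150, payoff 75. No gain.
Firm 2 (pledges 50, payoff 85): dropping to 0 → total 40, payoff 0. No gain.
Firm 3 (pledges 40, payoff 95): dropping to 0 → total 50, payoff 0. No gain.

Yes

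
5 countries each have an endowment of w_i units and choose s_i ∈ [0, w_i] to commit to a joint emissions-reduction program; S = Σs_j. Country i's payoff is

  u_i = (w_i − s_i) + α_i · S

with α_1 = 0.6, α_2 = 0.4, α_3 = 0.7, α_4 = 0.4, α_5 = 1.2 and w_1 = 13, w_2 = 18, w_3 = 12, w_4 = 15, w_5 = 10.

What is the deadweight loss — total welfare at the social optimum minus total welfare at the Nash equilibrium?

133.4

∂u_i/∂s_i = α_i − 1, so country i contributes w_i if α_i > 1, else 0.
α_i > 1 for i ∈ {5}; NE contributions (0, 0, 0, 0, 10), S = 10.
W^NE = Σw_i − S^NE + (Σα_i)·S^NE = 68 + 2.3·10 = 91.
Planner: ∂(Σu_j)/∂s_i = Σα_j − 1 = 2.3 > 0, so everyone contributes w_i; S^SO = 68, W^SO = 68 + 2.3·68 = 224.4.
Deadweight loss = 133.4.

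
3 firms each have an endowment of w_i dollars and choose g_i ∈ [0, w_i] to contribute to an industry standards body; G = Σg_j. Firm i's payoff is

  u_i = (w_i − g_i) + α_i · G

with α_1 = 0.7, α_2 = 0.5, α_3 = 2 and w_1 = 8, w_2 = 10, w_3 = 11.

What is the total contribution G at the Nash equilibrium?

11

∂u_i/∂g_i = α_i − 1, so firm i contributes w_i if α_i > 1, else 0.
α_i > 1 for i ∈ {3}; NE contributions (0, 0, 11), G = 11.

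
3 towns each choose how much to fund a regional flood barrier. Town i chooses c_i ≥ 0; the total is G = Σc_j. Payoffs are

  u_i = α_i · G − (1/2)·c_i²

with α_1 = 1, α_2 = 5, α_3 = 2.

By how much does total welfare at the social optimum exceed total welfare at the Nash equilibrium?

Town i's FOC: ∂u_i/∂c_i = α_i − c_i = 0, so c_i* = α_i.
NE contributions = (1, 5, 2); G = 8.
W^NE = (Σα)·G − ½Σα_i² = 8² − ½·30 = 49.
Planner sets c_i = Σα_j = 8 for every i, so G^SO = 3·8 = 24.
W^SO = (Σα)·G^SO − ½·3·(Σα)² = (3/2)·8² = 96.
Deadweight loss = W^SO − W^NE = 47.

47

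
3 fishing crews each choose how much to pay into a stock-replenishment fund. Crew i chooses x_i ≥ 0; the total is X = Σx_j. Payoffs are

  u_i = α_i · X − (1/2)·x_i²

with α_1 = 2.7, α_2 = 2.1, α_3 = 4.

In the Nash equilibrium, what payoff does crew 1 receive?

20.115

Crew i's FOC: ∂u_i/∂x_i = α_i − x_i = 0, so x_i* = α_i.
NE contributions = (2.7, 2.1, 4); X = 8.8.
u_1 = α_1·X − ½·(x_1)² = 2.7·8.8 − ½·2.7² = 20.115.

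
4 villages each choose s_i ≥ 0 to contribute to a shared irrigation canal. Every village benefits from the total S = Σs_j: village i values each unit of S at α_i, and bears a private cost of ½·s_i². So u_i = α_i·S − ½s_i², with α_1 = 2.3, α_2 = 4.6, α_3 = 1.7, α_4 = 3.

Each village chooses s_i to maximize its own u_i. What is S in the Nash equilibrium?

Village i's FOC: ∂u_i/∂s_i = α_i − s_i = 0, so s_i* = α_i.
NE contributions = (2.3, 4.6, 1.7, 3); S = 11.6.

11.6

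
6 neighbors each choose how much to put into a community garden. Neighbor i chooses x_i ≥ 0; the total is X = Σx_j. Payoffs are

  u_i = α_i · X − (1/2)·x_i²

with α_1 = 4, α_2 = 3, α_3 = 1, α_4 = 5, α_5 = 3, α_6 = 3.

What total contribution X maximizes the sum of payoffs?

Planner FOC: ∂(Σu_j)/∂x_i = (Σα_j) − x_i = 0, so x_i^SO = Σα_j = 19 for every i; X^SO = 114.

114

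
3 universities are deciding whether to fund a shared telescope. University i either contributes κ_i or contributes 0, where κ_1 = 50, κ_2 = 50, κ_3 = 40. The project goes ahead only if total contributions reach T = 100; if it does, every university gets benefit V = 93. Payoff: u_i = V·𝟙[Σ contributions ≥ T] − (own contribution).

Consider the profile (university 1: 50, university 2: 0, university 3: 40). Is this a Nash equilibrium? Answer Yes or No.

No

Total = 90 < 100: not provided.
University 1 (pledges 50, payoff -50): dropping to 0 → total 40, payoff 0. Profitable deviation.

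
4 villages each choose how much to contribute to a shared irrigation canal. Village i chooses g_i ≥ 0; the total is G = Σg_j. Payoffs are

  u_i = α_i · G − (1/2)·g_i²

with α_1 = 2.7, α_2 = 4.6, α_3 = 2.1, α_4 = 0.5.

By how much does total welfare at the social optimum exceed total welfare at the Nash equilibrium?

Village i's FOC: ∂u_i/∂g_i = α_i − g_i = 0, so g_i* = α_i.
NE contributions = (2.7, 4.6, 2.1, 0.5); G = 9.9.
W^NE = (Σα)·G − ½Σα_i² = 9.9² − ½·33.11 = 81.455.
Planner sets g_i = Σα_j = 9.9 for every i, so G^SO = 4·9.9 = 39.6.
W^SO = (Σα)·G^SO − ½·4·(Σα)² = (4/2)·9.9² = 196.02.
Deadweight loss = W^SO − W^NE = 114.565.

114.565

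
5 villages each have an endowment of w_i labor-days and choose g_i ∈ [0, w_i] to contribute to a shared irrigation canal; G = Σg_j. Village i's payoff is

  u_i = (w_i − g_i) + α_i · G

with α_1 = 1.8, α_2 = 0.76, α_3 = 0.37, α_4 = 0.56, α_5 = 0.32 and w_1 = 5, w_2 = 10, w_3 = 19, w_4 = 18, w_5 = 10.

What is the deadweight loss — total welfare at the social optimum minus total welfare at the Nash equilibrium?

∂u_i/∂g_i = α_i − 1, so village i contributes w_i if α_i > 1, else 0.
α_i > 1 for i ∈ {1}; NE contributions (5, 0, 0, 0, 0), G = 5.
W^NE = Σw_i − G^NE + (Σα_i)·G^NE = 62 + 2.81·5 = 76.05.
Planner: ∂(Σu_j)/∂g_i = Σα_j − 1 = 2.81 > 0, so everyone contributes w_i; G^SO = 62, W^SO = 62 + 2.81·62 = 236.22.
Deadweight loss = 160.17.

160.17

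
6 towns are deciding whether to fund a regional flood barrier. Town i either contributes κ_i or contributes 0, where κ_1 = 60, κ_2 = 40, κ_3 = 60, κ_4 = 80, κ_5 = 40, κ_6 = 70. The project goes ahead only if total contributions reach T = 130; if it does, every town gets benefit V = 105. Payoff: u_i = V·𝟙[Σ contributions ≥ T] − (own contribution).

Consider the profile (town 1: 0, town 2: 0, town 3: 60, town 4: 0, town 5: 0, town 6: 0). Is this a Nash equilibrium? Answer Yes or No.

Total = 60 < 130: not provided.
Town 1 (pledges 0, payoff 0): pledging 60 → total 120, payoff -60. No gain.
Town 2 (pledges 0, payoff 0): pledging 40 → total 100, payoff -40. No gain.
Town 3 (pledges 60, payoff -60): dropping to 0 → total 0, payoff 0. Profitable deviation.

No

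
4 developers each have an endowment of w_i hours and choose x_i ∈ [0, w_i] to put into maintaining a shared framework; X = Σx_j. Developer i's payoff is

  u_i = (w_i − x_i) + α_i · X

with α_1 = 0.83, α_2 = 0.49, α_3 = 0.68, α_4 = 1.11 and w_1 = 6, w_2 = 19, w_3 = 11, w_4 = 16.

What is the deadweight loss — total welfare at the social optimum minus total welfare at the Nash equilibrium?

∂u_i/∂x_i = α_i − 1, so developer i contributes w_i if α_i > 1, else 0.
α_i > 1 for i ∈ {4}; NE contributions (0, 0, 0, 16), X = 16.
W^NE = Σw_i − X^NE + (Σα_i)·X^NE = 52 + 2.11·16 = 85.76.
Planner: ∂(Σu_j)/∂x_i = Σα_j − 1 = 2.11 > 0, so everyone contributes w_i; X^SO = 52, W^SO = 52 + 2.11·52 = 161.72.
Deadweight loss = 75.96.

75.96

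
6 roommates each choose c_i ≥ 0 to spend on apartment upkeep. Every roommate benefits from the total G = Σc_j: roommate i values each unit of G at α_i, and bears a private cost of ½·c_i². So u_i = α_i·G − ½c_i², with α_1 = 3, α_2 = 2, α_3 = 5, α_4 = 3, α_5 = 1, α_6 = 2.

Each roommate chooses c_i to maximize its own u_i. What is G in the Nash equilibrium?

Roommate i's FOC: ∂u_i/∂c_i = α_i − c_i = 0, so c_i* = α_i.
NE contributions = (3, 2, 5, 3, 1, 2); G = 16.

16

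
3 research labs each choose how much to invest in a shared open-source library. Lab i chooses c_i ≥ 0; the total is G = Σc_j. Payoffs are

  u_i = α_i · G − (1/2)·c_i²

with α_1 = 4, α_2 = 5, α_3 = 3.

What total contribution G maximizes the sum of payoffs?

Planner FOC: ∂(Σu_j)/∂c_i = (Σα_j) − c_i = 0, so c_i^SO = Σα_j = 12 for every i; G^SO = 36.

36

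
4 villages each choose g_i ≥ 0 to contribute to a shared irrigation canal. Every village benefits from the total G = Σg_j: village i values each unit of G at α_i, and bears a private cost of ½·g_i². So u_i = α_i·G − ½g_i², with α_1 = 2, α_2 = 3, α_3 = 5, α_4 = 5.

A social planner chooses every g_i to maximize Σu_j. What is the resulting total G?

60

Planner FOC: ∂(Σu_j)/∂g_i = (Σα_j) − g_i = 0, so g_i^SO = Σα_j = 15 for every i; G^SO = 60.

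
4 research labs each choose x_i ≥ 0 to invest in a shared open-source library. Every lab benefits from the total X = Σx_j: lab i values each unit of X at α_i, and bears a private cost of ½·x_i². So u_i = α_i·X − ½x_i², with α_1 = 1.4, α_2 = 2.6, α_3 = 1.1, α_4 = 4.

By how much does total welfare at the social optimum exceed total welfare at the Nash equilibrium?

Lab i's FOC: ∂u_i/∂x_i = α_i − x_i = 0, so x_i* = α_i.
NE contributions = (1.4, 2.6, 1.1, 4); X = 9.1.
W^NE = (Σα)·X − ½Σα_i² = 9.1² − ½·25.93 = 69.845.
Planner sets x_i = Σα_j = 9.1 for every i, so X^SO = 4·9.1 = 36.4.
W^SO = (Σα)·X^SO − ½·4·(Σα)² = (4/2)·9.1² = 165.62.
Deadweight loss = W^SO − W^NE = 95.775.

95.775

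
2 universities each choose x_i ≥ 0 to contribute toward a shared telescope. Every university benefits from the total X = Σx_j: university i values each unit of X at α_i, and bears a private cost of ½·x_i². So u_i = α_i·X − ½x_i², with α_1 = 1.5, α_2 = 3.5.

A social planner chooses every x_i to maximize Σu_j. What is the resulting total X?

Planner FOC: ∂(Σu_j)/∂x_i = (Σα_j) − x_i = 0, so x_i^SO = Σα_j = 5 for every i; X^SO = 10.

10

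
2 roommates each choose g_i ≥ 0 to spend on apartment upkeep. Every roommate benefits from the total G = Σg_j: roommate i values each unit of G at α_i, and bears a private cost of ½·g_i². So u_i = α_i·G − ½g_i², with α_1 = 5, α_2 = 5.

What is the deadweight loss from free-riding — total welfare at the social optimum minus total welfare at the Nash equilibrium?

25

Roommate i's FOC: ∂u_i/∂g_i = α_i − g_i = 0, so g_i* = α_i.
NE contributions = (5, 5); G = 10.
W^NE = (Σα)·G − ½Σα_i² = 10² − ½·50 = 75.
Planner sets g_i = Σα_j = 10 for every i, so G^SO = 2·10 = 20.
W^SO = (Σα)·G^SO − ½·2·(Σα)² = (2/2)·10² = 100.
Deadweight loss = W^SO − W^NE = 25.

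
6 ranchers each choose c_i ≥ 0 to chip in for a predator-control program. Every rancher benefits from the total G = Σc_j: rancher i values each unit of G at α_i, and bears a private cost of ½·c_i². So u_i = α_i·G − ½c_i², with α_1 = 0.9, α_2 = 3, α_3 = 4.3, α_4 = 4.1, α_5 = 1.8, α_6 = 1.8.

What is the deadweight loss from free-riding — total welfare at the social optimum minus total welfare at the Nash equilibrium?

Rancher i's FOC: ∂u_i/∂c_i = α_i − c_i = 0, so c_i* = α_i.
NE contributions = (0.9, 3, 4.3, 4.1, 1.8, 1.8); G = 15.9.
W^NE = (Σα)·G − ½Σα_i² = 15.9² − ½·51.59 = 227.015.
Planner sets c_i = Σα_j = 15.9 for every i, so G^SO = 6·15.9 = 95.4.
W^SO = (Σα)·G^SO − ½·6·(Σα)² = (6/2)·15.9² = 758.43.
Deadweight loss = W^SO − W^NE = 531.415.

531.415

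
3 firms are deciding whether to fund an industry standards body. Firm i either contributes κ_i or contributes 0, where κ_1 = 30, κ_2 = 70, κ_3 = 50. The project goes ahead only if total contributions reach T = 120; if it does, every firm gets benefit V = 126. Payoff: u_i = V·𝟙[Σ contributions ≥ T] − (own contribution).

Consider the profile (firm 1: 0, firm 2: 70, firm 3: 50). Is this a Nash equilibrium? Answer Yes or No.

Total = 120 ≥ 120: provided.
Firm 1 (pledges 0, payoff 126): pledging 30 → total 150, payoff 96. No gain.
Firm 2 (pledges 70, payoff 56): dropping to 0 → total 50, payoff 0. No gain.
Firm 3 (pledges 50, payoff 76): dropping to 0 → total 70, payoff 0. No gain.

Yes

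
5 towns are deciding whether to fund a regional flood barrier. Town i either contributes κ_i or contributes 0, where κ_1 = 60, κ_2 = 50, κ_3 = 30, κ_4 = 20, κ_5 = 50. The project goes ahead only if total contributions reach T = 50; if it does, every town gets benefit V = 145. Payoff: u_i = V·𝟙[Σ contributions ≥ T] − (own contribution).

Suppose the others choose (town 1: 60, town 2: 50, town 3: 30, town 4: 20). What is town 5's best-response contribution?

0

Others' total = 160 ≥ 50; contributing adds cost 50 for no extra benefit.
Best response: 0.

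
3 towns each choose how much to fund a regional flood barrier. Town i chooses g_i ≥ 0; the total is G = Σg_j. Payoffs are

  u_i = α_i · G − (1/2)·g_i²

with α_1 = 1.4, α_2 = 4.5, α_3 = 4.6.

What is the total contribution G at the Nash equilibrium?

10.5

Town i's FOC: ∂u_i/∂g_i = α_i − g_i = 0, so g_i* = α_i.
NE contributions = (1.4, 4.5, 4.6); G = 10.5.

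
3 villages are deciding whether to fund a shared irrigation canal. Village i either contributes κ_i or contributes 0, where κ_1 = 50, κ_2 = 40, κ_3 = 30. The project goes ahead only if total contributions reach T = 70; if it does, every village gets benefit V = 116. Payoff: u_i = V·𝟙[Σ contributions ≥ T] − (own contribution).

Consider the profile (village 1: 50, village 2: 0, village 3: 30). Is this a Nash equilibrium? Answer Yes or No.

Yes

Total = 80 ≥ 70: provided.
Village 1 (pledges 50, payoff 66): dropping to 0 → total 30, payoff 0. No gain.
Village 2 (pledges 0, payoff 116): pledging 40 → total 120, payoff 76. No gain.
Village 3 (pledges 30, payoff 86): dropping to 0 → total 50, payoff 0. No gain.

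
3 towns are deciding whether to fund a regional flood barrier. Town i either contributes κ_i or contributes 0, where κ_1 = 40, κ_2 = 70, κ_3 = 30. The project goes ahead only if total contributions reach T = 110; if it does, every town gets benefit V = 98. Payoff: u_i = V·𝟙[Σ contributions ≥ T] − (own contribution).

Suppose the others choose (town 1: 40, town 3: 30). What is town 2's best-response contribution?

70

Others' total = 70. Contributing 70 brings total to 140 ≥ 110: gain V − κ_2 = 28.
Best response: 70.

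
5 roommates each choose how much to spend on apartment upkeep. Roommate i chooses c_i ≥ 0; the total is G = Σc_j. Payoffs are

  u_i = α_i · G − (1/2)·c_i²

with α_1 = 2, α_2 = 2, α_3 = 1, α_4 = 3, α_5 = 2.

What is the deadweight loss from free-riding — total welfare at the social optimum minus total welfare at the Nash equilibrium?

161

Roommate i's FOC: ∂u_i/∂c_i = α_i − c_i = 0, so c_i* = α_i.
NE contributions = (2, 2, 1, 3, 2); G = 10.
W^NE = (Σα)·G − ½Σα_i² = 10² − ½·22 = 89.
Planner sets c_i = Σα_j = 10 for every i, so G^SO = 5·10 = 50.
W^SO = (Σα)·G^SO − ½·5·(Σα)² = (5/2)·10² = 250.
Deadweight loss = W^SO − W^NE = 161.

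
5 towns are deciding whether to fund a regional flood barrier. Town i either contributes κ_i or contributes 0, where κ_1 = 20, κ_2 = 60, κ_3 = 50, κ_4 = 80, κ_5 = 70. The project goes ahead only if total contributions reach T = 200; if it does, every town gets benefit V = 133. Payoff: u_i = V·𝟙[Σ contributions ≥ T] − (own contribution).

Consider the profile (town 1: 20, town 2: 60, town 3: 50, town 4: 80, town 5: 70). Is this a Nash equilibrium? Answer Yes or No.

No

Total = 280 ≥ 200: provided.
Town 1 (pledges 20, payoff 113): dropping to 0 → total 260, payoff 133. Profitable deviation.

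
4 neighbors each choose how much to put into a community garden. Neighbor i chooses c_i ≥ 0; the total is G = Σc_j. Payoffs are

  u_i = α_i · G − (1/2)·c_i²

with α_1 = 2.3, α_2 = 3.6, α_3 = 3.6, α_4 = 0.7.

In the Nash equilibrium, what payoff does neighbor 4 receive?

6.895

Neighbor i's FOC: ∂u_i/∂c_i = α_i − c_i = 0, so c_i* = α_i.
NE contributions = (2.3, 3.6, 3.6, 0.7); G = 10.2.
u_4 = α_4·G − ½·(c_4)² = 0.7·10.2 − ½·0.7² = 6.895.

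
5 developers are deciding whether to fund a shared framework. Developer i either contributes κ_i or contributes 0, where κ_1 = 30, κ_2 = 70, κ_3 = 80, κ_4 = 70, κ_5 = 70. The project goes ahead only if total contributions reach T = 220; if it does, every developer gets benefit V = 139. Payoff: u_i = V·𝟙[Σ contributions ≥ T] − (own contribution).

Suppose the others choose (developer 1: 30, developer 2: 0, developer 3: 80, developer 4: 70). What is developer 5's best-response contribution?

70

Others' total = 180. Contributing 70 brings total to 250 ≥ 220: gain V − κ_5 = 69.
Best response: 70.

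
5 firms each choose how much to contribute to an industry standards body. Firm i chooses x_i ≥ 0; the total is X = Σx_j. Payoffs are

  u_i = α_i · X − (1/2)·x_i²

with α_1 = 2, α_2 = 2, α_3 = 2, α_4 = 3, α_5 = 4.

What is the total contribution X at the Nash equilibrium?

Firm i's FOC: ∂u_i/∂x_i = α_i − x_i = 0, so x_i* = α_i.
NE contributions = (2, 2, 2, 3, 4); X = 13.

13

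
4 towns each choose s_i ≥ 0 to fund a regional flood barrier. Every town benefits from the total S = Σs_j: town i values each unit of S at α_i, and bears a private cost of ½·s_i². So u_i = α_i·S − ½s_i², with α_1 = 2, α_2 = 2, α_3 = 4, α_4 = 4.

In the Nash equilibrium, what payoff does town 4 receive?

40

Town i's FOC: ∂u_i/∂s_i = α_i − s_i = 0, so s_i* = α_i.
NE contributions = (2, 2, 4, 4); S = 12.
u_4 = α_4·S − ½·(s_4)² = 4·12 − ½·4² = 40.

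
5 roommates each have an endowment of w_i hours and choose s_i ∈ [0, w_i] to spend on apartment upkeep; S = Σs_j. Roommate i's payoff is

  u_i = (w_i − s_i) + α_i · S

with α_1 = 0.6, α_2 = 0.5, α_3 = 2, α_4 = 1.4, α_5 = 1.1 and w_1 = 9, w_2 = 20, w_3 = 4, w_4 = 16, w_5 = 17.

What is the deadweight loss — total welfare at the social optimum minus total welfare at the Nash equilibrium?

133.4

∂u_i/∂s_i = α_i − 1, so roommate i contributes w_i if α_i > 1, else 0.
α_i > 1 for i ∈ {3, 4, 5}; NE contributions (0, 0, 4, 16, 17), S = 37.
W^NE = Σw_i − S^NE + (Σα_i)·S^NE = 66 + 4.6·37 = 236.2.
Planner: ∂(Σu_j)/∂s_i = Σα_j − 1 = 4.6 > 0, so everyone contributes w_i; S^SO = 66, W^SO = 66 + 4.6·66 = 369.6.
Deadweight loss = 133.4.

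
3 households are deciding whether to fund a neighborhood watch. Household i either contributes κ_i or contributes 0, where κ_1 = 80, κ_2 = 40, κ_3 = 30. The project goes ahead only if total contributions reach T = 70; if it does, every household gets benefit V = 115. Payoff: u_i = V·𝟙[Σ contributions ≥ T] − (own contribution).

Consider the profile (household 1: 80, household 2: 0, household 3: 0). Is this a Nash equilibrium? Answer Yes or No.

Yes

Total = 80 ≥ 70: provided.
Household 1 (pledges 80, payoff 35): dropping to 0 → total 0, payoff 0. No gain.
Household 2 (pledges 0, payoff 115): pledging 40 → total 120, payoff 75. No gain.
Household 3 (pledges 0, payoff 115): pledging 30 → total 110, payoff 85. No gain.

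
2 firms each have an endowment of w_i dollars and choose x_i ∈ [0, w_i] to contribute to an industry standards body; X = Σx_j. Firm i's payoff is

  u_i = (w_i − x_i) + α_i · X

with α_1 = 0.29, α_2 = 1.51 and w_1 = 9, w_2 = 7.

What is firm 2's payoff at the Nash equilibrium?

∂u_i/∂x_i = α_i − 1, so firm i contributes w_i if α_i > 1, else 0.
α_i > 1 for i ∈ {2}; NE contributions (0, 7), X = 7.
u_2 = (7 − 7) + 1.51·7 = 10.57.

10.57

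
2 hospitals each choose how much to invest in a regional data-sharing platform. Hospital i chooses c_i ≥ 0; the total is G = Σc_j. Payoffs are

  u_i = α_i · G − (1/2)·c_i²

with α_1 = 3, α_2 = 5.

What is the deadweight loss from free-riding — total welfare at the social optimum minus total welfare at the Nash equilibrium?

17

Hospital i's FOC: ∂u_i/∂c_i = α_i − c_i = 0, so c_i* = α_i.
NE contributions = (3, 5); G = 8.
W^NE = (Σα)·G − ½Σα_i² = 8² − ½·34 = 47.
Planner sets c_i = Σα_j = 8 for every i, so G^SO = 2·8 = 16.
W^SO = (Σα)·G^SO − ½·2·(Σα)² = (2/2)·8² = 64.
Deadweight loss = W^SO − W^NE = 17.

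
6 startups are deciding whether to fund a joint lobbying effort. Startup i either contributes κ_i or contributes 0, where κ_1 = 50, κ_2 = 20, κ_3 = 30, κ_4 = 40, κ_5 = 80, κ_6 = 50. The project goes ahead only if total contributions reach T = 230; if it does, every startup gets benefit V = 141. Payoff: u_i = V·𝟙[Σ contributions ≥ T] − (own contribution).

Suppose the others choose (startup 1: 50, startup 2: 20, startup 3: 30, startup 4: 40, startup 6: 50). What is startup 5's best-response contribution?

Others' total = 190. Contributing 80 brings total to 270 ≥ 230: gain V − κ_5 = 61.
Best response: 80.

80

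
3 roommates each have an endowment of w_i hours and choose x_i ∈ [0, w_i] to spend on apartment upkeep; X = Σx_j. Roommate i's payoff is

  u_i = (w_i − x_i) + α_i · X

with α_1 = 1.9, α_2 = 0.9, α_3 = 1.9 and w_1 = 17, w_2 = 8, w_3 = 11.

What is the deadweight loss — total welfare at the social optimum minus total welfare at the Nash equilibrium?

∂u_i/∂x_i = α_i − 1, so roommate i contributes w_i if α_i > 1, else 0.
α_i > 1 for i ∈ {1, 3}; NE contributions (17, 0, 11), X = 28.
W^NE = Σw_i − X^NE + (Σα_i)·X^NE = 36 + 3.7·28 = 139.6.
Planner: ∂(Σu_j)/∂x_i = Σα_j − 1 = 3.7 > 0, so everyone contributes w_i; X^SO = 36, W^SO = 36 + 3.7·36 = 169.2.
Deadweight loss = 29.6.

29.6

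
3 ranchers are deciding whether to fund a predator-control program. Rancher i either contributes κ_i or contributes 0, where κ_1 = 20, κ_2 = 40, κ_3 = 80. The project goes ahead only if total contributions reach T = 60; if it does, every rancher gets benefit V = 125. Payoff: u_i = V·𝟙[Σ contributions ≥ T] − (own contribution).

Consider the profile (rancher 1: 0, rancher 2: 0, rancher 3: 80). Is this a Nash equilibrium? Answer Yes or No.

Yes

Total = 80 ≥ 60: provided.
Rancher 1 (pledges 0, payoff 125): pledging 20 → total 100, payoff 105. No gain.
Rancher 2 (pledges 0, payoff 125): pledging 40 → total 120, payoff 85. No gain.
Rancher 3 (pledges 80, payoff 45): dropping to 0 → total 0, payoff 0. No gain.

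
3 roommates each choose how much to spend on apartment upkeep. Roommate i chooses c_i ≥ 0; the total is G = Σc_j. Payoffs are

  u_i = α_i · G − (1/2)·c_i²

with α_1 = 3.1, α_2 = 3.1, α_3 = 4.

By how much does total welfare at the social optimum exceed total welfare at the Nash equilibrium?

Roommate i's FOC: ∂u_i/∂c_i = α_i − c_i = 0, so c_i* = α_i.
NE contributions = (3.1, 3.1, 4); G = 10.2.
W^NE = (Σα)·G − ½Σα_i² = 10.2² − ½·35.22 = 86.43.
Planner sets c_i = Σα_j = 10.2 for every i, so G^SO = 3·10.2 = 30.6.
W^SO = (Σα)·G^SO − ½·3·(Σα)² = (3/2)·10.2² = 156.06.
Deadweight loss = W^SO − W^NE = 69.63.

69.63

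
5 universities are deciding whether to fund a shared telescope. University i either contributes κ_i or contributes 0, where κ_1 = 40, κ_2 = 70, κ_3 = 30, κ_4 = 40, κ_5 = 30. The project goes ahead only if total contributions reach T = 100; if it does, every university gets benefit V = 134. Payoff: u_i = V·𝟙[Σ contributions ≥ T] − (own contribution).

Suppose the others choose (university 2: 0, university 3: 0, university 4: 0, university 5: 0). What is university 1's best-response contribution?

0

Others' total = 0. Even contributing 40 gives 40 < 100: no benefit either way.
Best response: 0.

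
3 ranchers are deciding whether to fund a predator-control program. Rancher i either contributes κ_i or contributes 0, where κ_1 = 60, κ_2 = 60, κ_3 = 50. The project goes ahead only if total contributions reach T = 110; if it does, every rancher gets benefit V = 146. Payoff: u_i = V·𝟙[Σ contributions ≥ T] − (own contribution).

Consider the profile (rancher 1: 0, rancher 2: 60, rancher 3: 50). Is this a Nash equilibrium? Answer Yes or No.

Total = 110 ≥ 110: provided.
Rancher 1 (pledges 0, payoff 146): pledging 60 → total 170, payoff 86. No gain.
Rancher 2 (pledges 60, payoff 86): dropping to 0 → total 50, payoff 0. No gain.
Rancher 3 (pledges 50, payoff 96): dropping to 0 → total 60, payoff 0. No gain.

Yes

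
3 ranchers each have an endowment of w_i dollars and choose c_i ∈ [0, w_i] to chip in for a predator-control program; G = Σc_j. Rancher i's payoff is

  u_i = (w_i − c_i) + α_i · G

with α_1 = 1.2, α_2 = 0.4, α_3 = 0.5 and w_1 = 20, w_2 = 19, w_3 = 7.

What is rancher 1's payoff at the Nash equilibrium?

∂u_i/∂c_i = α_i − 1, so rancher i contributes w_i if α_i > 1, else 0.
α_i > 1 for i ∈ {1}; NE contributions (20, 0, 0), G = 20.
u_1 = (20 − 20) + 1.2·20 = 24.

24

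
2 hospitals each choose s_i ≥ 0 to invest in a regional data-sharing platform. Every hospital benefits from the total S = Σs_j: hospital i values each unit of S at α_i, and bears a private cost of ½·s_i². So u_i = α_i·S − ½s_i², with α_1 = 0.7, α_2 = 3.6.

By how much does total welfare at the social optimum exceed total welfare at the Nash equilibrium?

6.725

Hospital i's FOC: ∂u_i/∂s_i = α_i − s_i = 0, so s_i* = α_i.
NE contributions = (0.7, 3.6); S = 4.3.
W^NE = (Σα)·S − ½Σα_i² = 4.3² − ½·13.45 = 11.765.
Planner sets s_i = Σα_j = 4.3 for every i, so S^SO = 2·4.3 = 8.6.
W^SO = (Σα)·S^SO − ½·2·(Σα)² = (2/2)·4.3² = 18.49.
Deadweight loss = W^SO − W^NE = 6.725.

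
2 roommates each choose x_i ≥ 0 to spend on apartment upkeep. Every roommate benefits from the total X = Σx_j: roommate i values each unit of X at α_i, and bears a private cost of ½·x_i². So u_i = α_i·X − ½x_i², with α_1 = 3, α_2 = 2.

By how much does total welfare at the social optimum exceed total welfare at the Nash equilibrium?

6.5

Roommate i's FOC: ∂u_i/∂x_i = α_i − x_i = 0, so x_i* = α_i.
NE contributions = (3, 2); X = 5.
W^NE = (Σα)·X − ½Σα_i² = 5² − ½·13 = 18.5.
Planner sets x_i = Σα_j = 5 for every i, so X^SO = 2·5 = 10.
W^SO = (Σα)·X^SO − ½·2·(Σα)² = (2/2)·5² = 25.
Deadweight loss = W^SO − W^NE = 6.5.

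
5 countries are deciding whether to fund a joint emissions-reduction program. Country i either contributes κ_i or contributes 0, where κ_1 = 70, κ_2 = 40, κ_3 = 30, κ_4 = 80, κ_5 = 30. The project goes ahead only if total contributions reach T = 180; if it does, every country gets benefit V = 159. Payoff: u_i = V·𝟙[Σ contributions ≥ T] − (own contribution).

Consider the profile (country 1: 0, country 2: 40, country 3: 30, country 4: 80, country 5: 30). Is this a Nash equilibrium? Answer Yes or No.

Yes

Total = 180 ≥ 180: provided.
Country 1 (pledges 0, payoff 159): pledging 70 → total 250, payoff 89. No gain.
Country 2 (pledges 40, payoff 119): dropping to 0 → total 140, payoff 0. No gain.
Country 3 (pledges 30, payoff 129): dropping to 0 → total 150, payoff 0. No gain.
Country 4 (pledges 80, payoff 79): dropping to 0 → total 100, payoff 0. No gain.
Country 5 (pledges 30, payoff 129): dropping to 0 → total 150, payoff 0. No gain.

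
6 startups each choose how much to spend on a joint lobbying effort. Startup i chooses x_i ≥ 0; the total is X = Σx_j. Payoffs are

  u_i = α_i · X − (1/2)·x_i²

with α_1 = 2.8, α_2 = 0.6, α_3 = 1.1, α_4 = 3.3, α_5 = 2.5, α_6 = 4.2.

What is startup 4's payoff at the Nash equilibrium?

Startup i's FOC: ∂u_i/∂x_i = α_i − x_i = 0, so x_i* = α_i.
NE contributions = (2.8, 0.6, 1.1, 3.3, 2.5, 4.2); X = 14.5.
u_4 = α_4·X − ½·(x_4)² = 3.3·14.5 − ½·3.3² = 42.405.

42.405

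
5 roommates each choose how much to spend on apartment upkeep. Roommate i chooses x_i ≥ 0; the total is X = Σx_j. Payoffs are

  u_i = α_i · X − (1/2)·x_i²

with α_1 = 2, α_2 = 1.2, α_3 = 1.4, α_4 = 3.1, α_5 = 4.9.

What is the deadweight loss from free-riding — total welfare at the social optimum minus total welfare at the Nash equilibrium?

Roommate i's FOC: ∂u_i/∂x_i = α_i − x_i = 0, so x_i* = α_i.
NE contributions = (2, 1.2, 1.4, 3.1, 4.9); X = 12.6.
W^NE = (Σα)·X − ½Σα_i² = 12.6² − ½·41.02 = 138.25.
Planner sets x_i = Σα_j = 12.6 for every i, so X^SO = 5·12.6 = 63.
W^SO = (Σα)·X^SO − ½·5·(Σα)² = (5/2)·12.6² = 396.9.
Deadweight loss = W^SO − W^NE = 258.65.

258.65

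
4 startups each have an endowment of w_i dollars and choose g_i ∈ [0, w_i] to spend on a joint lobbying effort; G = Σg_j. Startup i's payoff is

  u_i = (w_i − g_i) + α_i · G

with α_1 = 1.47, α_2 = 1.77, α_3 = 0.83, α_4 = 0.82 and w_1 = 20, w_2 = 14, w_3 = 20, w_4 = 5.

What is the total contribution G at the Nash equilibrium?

34

∂u_i/∂g_i = α_i − 1, so startup i contributes w_i if α_i > 1, else 0.
α_i > 1 for i ∈ {1, 2}; NE contributions (20, 14, 0, 0), G = 34.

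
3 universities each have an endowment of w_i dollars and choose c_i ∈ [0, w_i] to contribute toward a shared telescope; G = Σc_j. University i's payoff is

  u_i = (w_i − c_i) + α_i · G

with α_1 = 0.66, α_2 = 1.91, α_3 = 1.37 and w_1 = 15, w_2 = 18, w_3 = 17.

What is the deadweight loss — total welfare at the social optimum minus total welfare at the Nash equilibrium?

44.1

∂u_i/∂c_i = α_i − 1, so university i contributes w_i if α_i > 1, else 0.
α_i > 1 for i ∈ {2, 3}; NE contributions (0, 18, 17), G = 35.
W^NE = Σw_i − G^NE + (Σα_i)·G^NE = 50 + 2.94·35 = 152.9.
Planner: ∂(Σu_j)/∂c_i = Σα_j − 1 = 2.94 > 0, so everyone contributes w_i; G^SO = 50, W^SO = 50 + 2.94·50 = 197.
Deadweight loss = 44.1.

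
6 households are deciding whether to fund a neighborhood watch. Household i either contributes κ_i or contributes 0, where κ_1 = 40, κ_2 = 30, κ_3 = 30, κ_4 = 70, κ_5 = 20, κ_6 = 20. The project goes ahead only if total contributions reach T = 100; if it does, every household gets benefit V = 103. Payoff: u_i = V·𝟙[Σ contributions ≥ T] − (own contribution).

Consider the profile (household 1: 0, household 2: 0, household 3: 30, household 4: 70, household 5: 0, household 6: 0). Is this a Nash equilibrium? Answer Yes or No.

Yes

Total = 100 ≥ 100: provided.
Household 1 (pledges 0, payoff 103): pledging 40 → total 140, payoff 63. No gain.
Household 2 (pledges 0, payoff 103): pledging 30 → total 130, payoff 73. No gain.
Household 3 (pledges 30, payoff 73): dropping to 0 → total 70, payoff 0. No gain.
Household 4 (pledges 70, payoff 33): dropping to 0 → total 30, payoff 0. No gain.
Household 5 (pledges 0, payoff 103): pledging 20 → total 120, payoff 83. No gain.
Household 6 (pledges 0, payoff 103): pledging 20 → total 120, payoff 83. No gain.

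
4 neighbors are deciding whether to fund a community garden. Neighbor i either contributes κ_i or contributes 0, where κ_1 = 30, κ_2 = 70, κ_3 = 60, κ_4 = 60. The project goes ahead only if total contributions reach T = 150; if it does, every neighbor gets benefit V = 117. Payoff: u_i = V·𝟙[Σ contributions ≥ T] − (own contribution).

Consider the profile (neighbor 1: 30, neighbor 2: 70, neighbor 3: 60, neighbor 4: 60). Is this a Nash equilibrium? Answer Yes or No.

No

Total = 220 ≥ 150: provided.
Neighbor 1 (pledges 30, payoff 87): dropping to 0 → total 190, payoff 117. Profitable deviation.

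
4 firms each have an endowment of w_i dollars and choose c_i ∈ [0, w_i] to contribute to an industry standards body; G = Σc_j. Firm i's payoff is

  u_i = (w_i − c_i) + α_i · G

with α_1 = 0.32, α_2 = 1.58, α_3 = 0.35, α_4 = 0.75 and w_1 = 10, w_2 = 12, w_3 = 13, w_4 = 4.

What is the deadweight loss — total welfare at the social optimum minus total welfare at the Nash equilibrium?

∂u_i/∂c_i = α_i − 1, so firm i contributes w_i if α_i > 1, else 0.
α_i > 1 for i ∈ {2}; NE contributions (0, 12, 0, 0), G = 12.
W^NE = Σw_i − G^NE + (Σα_i)·G^NE = 39 + 2·12 = 63.
Planner: ∂(Σu_j)/∂c_i = Σα_j − 1 = 2 > 0, so everyone contributes w_i; G^SO = 39, W^SO = 39 + 2·39 = 117.
Deadweight loss = 54.

54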